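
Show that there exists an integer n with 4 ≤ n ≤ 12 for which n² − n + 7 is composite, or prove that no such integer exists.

At n = 5: 5² − 5 + 7 = 27 = 3·9, which is composite.

n = 5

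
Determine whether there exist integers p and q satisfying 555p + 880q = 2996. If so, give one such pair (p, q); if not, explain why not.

No, no such integers exist.

gcd(555, 880) = 5, so every integer of the form 555p + 880q is a multiple of 5.
But 2996 is not a multiple of 5 (it leaves remainder 1).
Hence no integers p, q satisfy the equation.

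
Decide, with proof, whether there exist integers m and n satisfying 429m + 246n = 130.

No, no such integers exist.

gcd(429, 246) = 3, so every integer of the form 429m + 246n is a multiple of 3.
But 130 = 3·43 + 1, so 3 ∤ 130.
So the equation is unsolvable over ℤ.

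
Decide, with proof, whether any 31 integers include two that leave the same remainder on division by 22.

There are exactly 22 possible remainders on division by 22.
Since 31 > 22, two of the 31 integers must share a residue class by the pigeonhole principle; call them a and b.
That is, a and b leave the same remainder on division by 22, as claimed.

Yes, this is always true.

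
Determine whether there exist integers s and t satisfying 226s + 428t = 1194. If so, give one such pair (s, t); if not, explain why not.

s = 153, t = -78

Since gcd(226, 428) = 2 and 1194 = 2·597, Bézout's identity guarantees a solution.
Dividing through by 2 reduces the equation to 113s + 214t = 597.
Run the Euclidean algorithm on 214 and 113: 214 = 1·113 + 101, 113 = 1·101 + 12, 101 = 8·12 + 5, 12 = 2·5 + 2, 5 = 2·2 + 1, 2 = 2·1 + 0.
Working back up the chain: 1 = 5 − 2·2 = 5 − 2·(12 − 2·5) = −2·12 + 5·5 = −2·12 + 5·(101 − 8·12) = 5·101 − 42·12 = 5·101 − 42·(113 − 1·101) = −42·113 + 47·101 = −42·113 + 47·(214 − 1·113) = 47·214 − 89·113. So 113·(-89) + 214·47 = 1.
Scaling by 597 gives the particular solution (s, t) = (-53133, 28059).
Adding 249·214 to s and subtracting 249·113 from t gives the tidier solution (153, -78).
Indeed 226·153 + 428·(-78) = 34578 − 33384 = 1194.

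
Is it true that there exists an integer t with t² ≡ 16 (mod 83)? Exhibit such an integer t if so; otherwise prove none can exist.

Take t = 79. Then 79² = 6241 = 75·83 + 16, so 79² ≡ 16 (mod 83).

t = 79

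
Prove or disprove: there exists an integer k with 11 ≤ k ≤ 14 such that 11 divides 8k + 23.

No such integer k in that range exists.

For k = 11, 12, 13, 14 the values of 8k + 23 modulo 11 are 1, 9, 6, 3 respectively.
Since 0 is absent from this list, 11 ∤ 8k + 23 for every k with 11 ≤ k ≤ 14.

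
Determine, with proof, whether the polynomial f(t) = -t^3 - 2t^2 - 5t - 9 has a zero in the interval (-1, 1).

f(-1) = -5 and f(1) = -17, both negative.
The derivative f'(t) = -3t^2 - 4t - 5 is a quadratic with discriminant (-4)² − 4·(-3)·(-5) = -44 < 0; it never vanishes, so it is always negative (sign of the leading coefficient).
So f is strictly decreasing; between -1 and 1 its values lie between f(-1) = -5 and f(1) = -17, all negative. Therefore f has no root in (-1, 1).

f has no root in that interval.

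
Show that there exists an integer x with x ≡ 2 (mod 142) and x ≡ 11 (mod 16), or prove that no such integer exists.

Both moduli are multiples of 2 = gcd(142, 16), so any solution would satisfy x ≡ 2 and x ≡ 11 modulo 2 simultaneously.
But 2 mod 2 = 0 while 11 mod 2 = 1, a contradiction.
So no integer satisfies both congruences.

No such integer exists.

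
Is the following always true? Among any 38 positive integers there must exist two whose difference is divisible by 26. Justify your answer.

There are exactly 26 possible remainders on division by 26.
With 38 integers and only 26 classes, the pigeonhole principle forces two of them, say a and b, into the same class.
Their difference a − b is then a multiple of 26.

Yes.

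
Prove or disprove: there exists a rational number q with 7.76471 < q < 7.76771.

q = 233/30

Multiplying by 30: 30·7.76471 = 232.94130 and 30·7.76771 = 233.03130, so the integer 233 lies strictly between them.
So q = 233/30 works: it is a ratio of integers, and dividing 30·7.76471 < 233 < 30·7.76771 through by 30 gives 7.76471 < 233/30 < 7.76771.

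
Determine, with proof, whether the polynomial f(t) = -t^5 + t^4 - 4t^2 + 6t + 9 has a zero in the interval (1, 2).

f(1) = 11 and f(2) = -11, which have opposite signs.
Since f is a polynomial it is continuous on [1, 2].
By the Intermediate Value Theorem f must vanish at some point of (1, 2).

Such a root exists.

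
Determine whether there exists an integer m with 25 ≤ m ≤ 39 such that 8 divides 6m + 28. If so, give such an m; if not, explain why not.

Try m = 26: 6·26 + 28 = 184 = 23·8, which is divisible by 8.

m = 26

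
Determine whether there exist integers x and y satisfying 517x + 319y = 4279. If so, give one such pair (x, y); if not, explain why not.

x = 20, y = -19

Every value of 517x + 319y is a multiple of gcd(517, 319) = 11; since 11 ∣ 4279, solutions exist.
Dividing through by 11 reduces the equation to 47x + 29y = 389.
Dividing repeatedly: 47 = 1·29 + 18, 29 = 1·18 + 11, 18 = 1·11 + 7, 11 = 1·7 + 4, 7 = 1·4 + 3, 4 = 1·3 + 1, 3 = 3·1 + 0.
Working back up the chain: 1 = 4 − 1·3 = 4 − (7 − 1·4) = −7 + 2·4 = −7 + 2·(11 − 1·7) = 2·11 − 3·7 = 2·11 − 3·(18 − 1·11) = −3·18 + 5·11 = −3·18 + 5·(29 − 1·18) = 5·29 − 8·18 = 5·29 − 8·(47 − 1·29) = −8·47 + 13·29. So 47·(-8) + 29·13 = 1.
Multiplying through by 389: x = (-8)·389 = -3112, y = 13·389 = 5057 is a solution.
The general solution is x = -3112 + 29k, y = 5057 − 47k; taking k = 108 gives the smaller pair x = 20, y = -19.
Check: 517·20 + 319·(-19) = 10340 − 6061 = 4279. ✓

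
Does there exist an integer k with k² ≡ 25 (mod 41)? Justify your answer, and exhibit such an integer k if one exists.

Take k = 36. Then 36² = 1296 = 31·41 + 25, so 36² ≡ 25 (mod 41).

k = 36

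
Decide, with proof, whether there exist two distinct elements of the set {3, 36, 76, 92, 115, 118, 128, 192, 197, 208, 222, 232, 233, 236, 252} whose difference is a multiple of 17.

Reduce each element modulo 17: 3↦3, 36↦2, 76↦8, 92↦7, 115↦13, 118↦16, 128↦9, 192↦5, 197↦10, 208↦4, 222↦1, 232↦11, 233↦12, 236↦15, 252↦14.
All 15 residues are distinct, so no two elements differ by a multiple of 17.

There is no such pair.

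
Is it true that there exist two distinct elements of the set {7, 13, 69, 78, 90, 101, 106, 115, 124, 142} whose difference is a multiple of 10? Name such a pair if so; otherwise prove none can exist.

Reduce each element modulo 10: 7↦7, 13↦3, 69↦9, 78↦8, 90↦0, 101↦1, 106↦6, 115↦5, 124↦4, 142↦2.
These 10 residues are pairwise different, hence no difference of two elements is divisible by 10.

No, no such pair exists.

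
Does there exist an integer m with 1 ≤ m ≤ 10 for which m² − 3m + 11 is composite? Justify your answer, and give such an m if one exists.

At m = 9: 9² − 3·9 + 11 = 65 = 5·13, which is composite.

m = 9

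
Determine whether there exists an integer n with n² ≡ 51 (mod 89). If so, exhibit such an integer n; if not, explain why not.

89 is prime, so by Euler's criterion 51 is a square mod 89 iff 51^((89−1)/2) = 51^44 ≡ 1 (mod 89).
Repeated squaring mod 89: 51^2 = 2601 ≡ 20; 51^4 ≡ 20² = 400 ≡ 44; 51^8 ≡ 44² = 1936 ≡ 67; 51^16 ≡ 67² = 4489 ≡ 39; 51^32 ≡ 39² = 1521 ≡ 8.
Since 44 = 32 + 8 + 4, 51^44 ≡ 8 · 67 · 44; multiplying out mod 89: 8·67 = 536 ≡ 2, then 2·44 = 88 ≡ 88. Thus 51^44 ≡ 88 ≡ −1 (mod 89).
The value −1 means 51 is a non-residue modulo 89, so n² ≡ 51 (mod 89) is impossible.

No, no such integer exists.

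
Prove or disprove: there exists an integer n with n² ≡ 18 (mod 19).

There is no such integer.

Squares mod 19 repeat after n = 9 (as (−n)² = n²); for n = 0..9 they are 0, 1, 4, 9, 16, 6, 17, 11, 7, 5.
The set of squares mod 19 is therefore {0, 1, 4, 5, 6, 7, 9, 11, 16, 17}, which does not contain 18.
Hence no integer n has n² ≡ 18 (mod 19).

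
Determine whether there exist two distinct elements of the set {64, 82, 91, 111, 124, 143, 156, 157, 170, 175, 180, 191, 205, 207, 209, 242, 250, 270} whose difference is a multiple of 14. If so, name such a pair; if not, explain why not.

The pair (82, 124) works.

Both 82 and 124 leave remainder 12 on division by 14; their difference 42 = 3·14 is a multiple of 14.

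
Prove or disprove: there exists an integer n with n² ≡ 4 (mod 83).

Take n = 2. Then 2² = 4, and since 0 ≤ 4 < 83 this is already reduced: 2² ≡ 4 (mod 83).

n = 2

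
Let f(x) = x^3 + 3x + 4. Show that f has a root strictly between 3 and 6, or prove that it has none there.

No such root exists.

Evaluate at the endpoints: f(3) = 40, f(6) = 238 — same sign (positive).
f'(x) = 3x^2 + 3 has discriminant 0² − 4·3·3 = -36 < 0, so f' has no real roots and is positive for every real x.
So f is strictly increasing; between 3 and 6 its values lie between f(3) = 40 and f(6) = 238, all positive. Therefore f has no root in (3, 6).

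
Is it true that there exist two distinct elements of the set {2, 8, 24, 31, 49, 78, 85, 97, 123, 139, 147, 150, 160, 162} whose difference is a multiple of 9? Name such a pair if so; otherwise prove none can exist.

Yes: 24 and 78.

Reduce each element mod 9: 2↦2, 8↦8, 24↦6, 31↦4, 49↦4, 78↦6, 85↦4, 97↦7, 123↦6, 139↦4, 147↦3, 150↦6, 160↦7, 162↦0. The residue 6 repeats (at 24 and 78), and 78 − 24 = 54 = 6·9.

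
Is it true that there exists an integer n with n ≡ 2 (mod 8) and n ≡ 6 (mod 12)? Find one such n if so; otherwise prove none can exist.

n = 18

Here gcd(8, 12) = 4, and both 2 and 6 leave remainder 2 mod 4, so the system is consistent.
List candidates n ≡ 2 (mod 8): 2, 10, 18. Modulo 12 these are 2, 10, 6; 18 gives 6 as required.
Indeed 18 ≡ 2 (mod 8) and 18 ≡ 6 (mod 12).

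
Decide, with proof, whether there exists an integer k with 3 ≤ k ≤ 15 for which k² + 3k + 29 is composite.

k = 7

At k = 7: 7² + 3·7 + 29 = 99 = 3·33, which is composite.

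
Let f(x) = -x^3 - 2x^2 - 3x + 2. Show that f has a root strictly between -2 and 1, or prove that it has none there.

f(-2) = 8 and f(1) = -4, which have opposite signs.
Since f is a polynomial it is continuous on [-2, 1].
By the Intermediate Value Theorem f must vanish at some point of (-2, 1).

Such a root exists.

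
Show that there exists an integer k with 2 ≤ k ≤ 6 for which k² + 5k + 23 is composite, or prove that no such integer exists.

There is no such integer k in that range.

The values for k = 2, 3, …, 6 are 37, 47, 59, 73, 89, and each of these is prime.
So no value in the range makes the expression composite.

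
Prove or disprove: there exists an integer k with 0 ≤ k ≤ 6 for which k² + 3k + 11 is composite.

k = 4

At k = 4: 4² + 3·4 + 11 = 39 = 3·13, which is composite.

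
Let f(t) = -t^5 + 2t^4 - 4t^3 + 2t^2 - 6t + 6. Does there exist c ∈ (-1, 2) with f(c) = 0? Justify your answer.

f(-1) = 21 and f(2) = -30, which have opposite signs.
As a polynomial, f is continuous on every closed interval.
The Intermediate Value Theorem then guarantees some c ∈ (-1, 2) with f(c) = 0.

Yes, such a c exists.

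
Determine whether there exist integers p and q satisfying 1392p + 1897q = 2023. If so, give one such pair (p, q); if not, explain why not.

p = 875, q = -641

Since gcd(1392, 1897) = 1, every integer is an integer combination of 1392 and 1897.
Dividing repeatedly: 1897 = 1·1392 + 505, 1392 = 2·505 + 382, 505 = 1·382 + 123, 382 = 3·123 + 13, 123 = 9·13 + 6, 13 = 2·6 + 1, 6 = 6·1 + 0.
Unwinding: 1 = 13 − 2·6 = 13 − 2·(123 − 9·13) = −2·123 + 19·13 = −2·123 + 19·(382 − 3·123) = 19·382 − 59·123 = 19·382 − 59·(505 − 1·382) = −59·505 + 78·382 = −59·505 + 78·(1392 − 2·505) = 78·1392 − 215·505 = 78·1392 − 215·(1897 − 1·1392) = −215·1897 + 293·1392, i.e. 1392·293 + 1897·(-215) = 1.
Multiplying through by 2023: p = 293·2023 = 592739, q = (-215)·2023 = -434945 is a solution.
The general solution is p = 592739 + 1897k, q = -434945 − 1392k; taking k = -312 gives the smaller pair p = 875, q = -641.
Indeed 1392·875 + 1897·(-641) = 1218000 − 1215977 = 2023.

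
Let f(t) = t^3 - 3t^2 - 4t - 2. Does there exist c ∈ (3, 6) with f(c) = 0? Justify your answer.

f(3) = -14 and f(6) = 82, which have opposite signs.
f is continuous everywhere (it is a polynomial), in particular on [3, 6].
By the Intermediate Value Theorem f must vanish at some point of (3, 6).

Such a root exists.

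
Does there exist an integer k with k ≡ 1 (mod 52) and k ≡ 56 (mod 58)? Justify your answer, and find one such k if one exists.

Reduce both congruences modulo 2, which divides 52 and 58: they say k ≡ 1 (mod 2) and k ≡ 56 (mod 2).
These are incompatible: 1 − 56 = -55 is not divisible by 2.
Therefore no such k exists.

There is no such integer.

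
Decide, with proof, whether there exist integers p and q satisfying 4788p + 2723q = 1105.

No such integers exist.

Any value of 4788p + 2723q is a multiple of gcd(4788, 2723) = 7.
But 1105 is not a multiple of 7 (it leaves remainder 6).
Therefore 4788p + 2723q = 1105 has no solution in integers.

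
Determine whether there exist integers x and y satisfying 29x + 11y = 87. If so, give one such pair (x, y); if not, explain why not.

Since gcd(29, 11) = 1, every integer is an integer combination of 29 and 11.
Euclidean algorithm: 29 = 2·11 + 7, 11 = 1·7 + 4, 7 = 1·4 + 3, 4 = 1·3 + 1, 3 = 3·1 + 0.
Back-substituting, 1 = 4 − 1·3 = 4 − (7 − 1·4) = −7 + 2·4 = −7 + 2·(11 − 1·7) = 2·11 − 3·7 = 2·11 − 3·(29 − 2·11) = −3·29 + 8·11; that is, 29·(-3) + 11·8 = 1.
Scaling by 87 gives the particular solution (x, y) = (-261, 696).
Adding 24·11 to x and subtracting 24·29 from y gives the tidier solution (3, 0).
Check: 29·3 + 11·0 = 87 + 0 = 87. ✓

x = 3, y = 0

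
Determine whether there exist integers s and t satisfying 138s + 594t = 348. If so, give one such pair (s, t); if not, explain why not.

s = 80, t = -18

Every value of 138s + 594t is a multiple of gcd(138, 594) = 6; since 6 ∣ 348, solutions exist.
Dividing through by 6 reduces the equation to 23s + 99t = 58.
Euclidean algorithm: 99 = 4·23 + 7, 23 = 3·7 + 2, 7 = 3·2 + 1, 2 = 2·1 + 0.
Back-substituting, 1 = 7 − 3·2 = 7 − 3·(23 − 3·7) = −3·23 + 10·7 = −3·23 + 10·(99 − 4·23) = 10·99 − 43·23; that is, 23·(-43) + 99·10 = 1.
Scaling by 58 gives the particular solution (s, t) = (-2494, 580).
Adding 26·99 to s and subtracting 26·23 from t gives the tidier solution (80, -18).
Check: 138·80 + 594·(-18) = 11040 − 10692 = 348. ✓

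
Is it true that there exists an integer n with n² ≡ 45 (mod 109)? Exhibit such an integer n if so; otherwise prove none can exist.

n = 63 works: 63² = 3969, and 3969 − 45 = 3924 = 36·109.

n = 63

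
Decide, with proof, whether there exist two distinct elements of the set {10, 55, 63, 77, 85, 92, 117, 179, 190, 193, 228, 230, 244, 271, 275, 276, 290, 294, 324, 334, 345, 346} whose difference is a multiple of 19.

The pair (10, 276) works.

10 mod 19 = 10 and 276 mod 19 = 10, so 276 − 10 = 266 = 14·19.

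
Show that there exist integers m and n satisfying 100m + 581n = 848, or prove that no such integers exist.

m = 543, n = -92

Since gcd(100, 581) = 1, every integer is an integer combination of 100 and 581.
Run the Euclidean algorithm on 581 and 100: 581 = 5·100 + 81, 100 = 1·81 + 19, 81 = 4·19 + 5, 19 = 3·5 + 4, 5 = 1·4 + 1, 4 = 4·1 + 0.
Back-substituting, 1 = 5 − 1·4 = 5 − (19 − 3·5) = −19 + 4·5 = −19 + 4·(81 − 4·19) = 4·81 − 17·19 = 4·81 − 17·(100 − 1·81) = −17·100 + 21·81 = −17·100 + 21·(581 − 5·100) = 21·581 − 122·100; that is, 100·(-122) + 581·21 = 1.
Multiplying through by 848: m = (-122)·848 = -103456, n = 21·848 = 17808 is a solution.
Adding 179·581 to m and subtracting 179·100 from n gives the tidier solution (543, -92).
Check: 100·543 + 581·(-92) = 54300 − 53452 = 848. ✓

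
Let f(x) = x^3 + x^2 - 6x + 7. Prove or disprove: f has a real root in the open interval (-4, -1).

Such a root exists.

f(-4) = -17 and f(-1) = 13, which have opposite signs.
Since f is a polynomial it is continuous on [-4, -1].
By the Intermediate Value Theorem, f takes the value 0 somewhere in the open interval.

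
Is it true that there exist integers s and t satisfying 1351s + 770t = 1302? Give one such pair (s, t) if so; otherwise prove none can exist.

s = 42, t = -72

Since gcd(1351, 770) = 7 and 1302 = 7·186, Bézout's identity guarantees a solution.
Dividing through by 7 reduces the equation to 193s + 110t = 186.
Run the Euclidean algorithm on 193 and 110: 193 = 1·110 + 83, 110 = 1·83 + 27, 83 = 3·27 + 2, 27 = 13·2 + 1, 2 = 2·1 + 0.
Working back up the chain: 1 = 27 − 13·2 = 27 − 13·(83 − 3·27) = −13·83 + 40·27 = −13·83 + 40·(110 − 1·83) = 40·110 − 53·83 = 40·110 − 53·(193 − 1·110) = −53·193 + 93·110. So 193·(-53) + 110·93 = 1.
Multiplying through by 186: s = (-53)·186 = -9858, t = 93·186 = 17298 is a solution.
The general solution is s = -9858 + 110k, t = 17298 − 193k; taking k = 90 gives the smaller pair s = 42, t = -72.
Indeed 1351·42 + 770·(-72) = 56742 − 55440 = 1302.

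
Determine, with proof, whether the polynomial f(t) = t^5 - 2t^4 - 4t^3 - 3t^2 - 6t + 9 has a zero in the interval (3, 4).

f(3) = -63 and f(4) = 193, which have opposite signs.
Since f is a polynomial it is continuous on [3, 4].
By the Intermediate Value Theorem, f takes the value 0 somewhere in the open interval.

Such a root exists.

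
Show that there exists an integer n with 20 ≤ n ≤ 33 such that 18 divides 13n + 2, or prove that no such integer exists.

Scanning upward from n = 20 gives 262, 275, none divisible by 18. At n = 22 we get 13·22 + 2 = 288, and 288 = 18·16.

n = 22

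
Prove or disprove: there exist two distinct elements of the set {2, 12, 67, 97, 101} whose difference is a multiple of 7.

Reduce each element modulo 7: 2↦2, 12↦5, 67↦4, 97↦6, 101↦3.
No residue repeats among the 5 elements, so no pair has difference ≡ 0 (mod 7).

No, no such pair exists.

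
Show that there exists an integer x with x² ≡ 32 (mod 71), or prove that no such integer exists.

Take x = 23. Then 23² = 529 = 7·71 + 32, so 23² ≡ 32 (mod 71).

x = 23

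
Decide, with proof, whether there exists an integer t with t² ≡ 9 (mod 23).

Take t = 20. Then 20² = 400 = 17·23 + 9, so 20² ≡ 9 (mod 23).

t = 20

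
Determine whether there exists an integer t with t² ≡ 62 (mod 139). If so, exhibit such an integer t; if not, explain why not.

No, no such integer exists.

Apply Euler's criterion with the prime 139: 62 is a quadratic residue iff 62^69 ≡ 1 (mod 139), and a non-residue iff it is ≡ −1.
Repeated squaring mod 139: 62^2 = 3844 ≡ 91; 62^4 ≡ 91² = 8281 ≡ 80; 62^8 ≡ 80² = 6400 ≡ 6; 62^16 ≡ 6² = 36 ≡ 36; 62^32 ≡ 36² = 1296 ≡ 45; 62^64 ≡ 45² = 2025 ≡ 79.
Since 69 = 64 + 4 + 1, 62^69 ≡ 79 · 80 · 62; multiplying out mod 139: 79·80 = 6320 ≡ 65, then 65·62 = 4030 ≡ 138. Thus 62^69 ≡ 138 ≡ −1 (mod 139).
By Euler's criterion 62 is a quadratic non-residue mod 139: no t satisfies t² ≡ 62 (mod 139).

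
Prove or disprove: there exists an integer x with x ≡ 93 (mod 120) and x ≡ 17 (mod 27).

No such integer exists.

Both moduli are multiples of 3 = gcd(120, 27), so any solution would satisfy x ≡ 93 and x ≡ 17 modulo 3 simultaneously.
These are incompatible: 93 − 17 = 76 is not divisible by 3.
So no integer satisfies both congruences.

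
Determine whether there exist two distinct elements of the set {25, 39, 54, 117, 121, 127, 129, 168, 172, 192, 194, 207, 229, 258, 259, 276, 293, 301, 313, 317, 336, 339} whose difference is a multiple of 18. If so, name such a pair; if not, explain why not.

Yes: 25 and 259.

25 mod 18 = 7 and 259 mod 18 = 7, so 259 − 25 = 234 = 13·18.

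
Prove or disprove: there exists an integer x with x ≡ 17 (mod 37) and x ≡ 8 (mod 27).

Since 37 and 27 share no common factor, CRT says the pair of congruences has a solution (unique mod 999).
Any solution of the first congruence is x = 17 + 37t; substituting into the second, 37t ≡ 8 − 17 ≡ 18 (mod 27).
37 ≡ 10 (mod 27), so this reads 10t ≡ 18 (mod 27). Note 10·19 = 190 ≡ 1 (mod 27) (as 190 − 1 = 7·27), so 10⁻¹ ≡ 19.
Multiplying by 19: t ≡ 19·18 = 342 ≡ 18 (mod 27).
With t = 18: x = 17 + 37·18 = 683.
Check: 683 mod 37 = 17, 683 mod 27 = 8. ✓

x = 683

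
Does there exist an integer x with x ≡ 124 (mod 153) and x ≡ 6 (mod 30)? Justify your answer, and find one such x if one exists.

No, no such integer exists.

Both moduli are multiples of 3 = gcd(153, 30), so any solution would satisfy x ≡ 124 and x ≡ 6 modulo 3 simultaneously.
But 124 mod 3 = 1 while 6 mod 3 = 0, a contradiction.
So no integer satisfies both congruences.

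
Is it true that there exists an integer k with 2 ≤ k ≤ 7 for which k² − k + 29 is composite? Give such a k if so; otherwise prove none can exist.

k = 5

At k = 5: 5² − 5 + 29 = 49 = 7·7, which is composite.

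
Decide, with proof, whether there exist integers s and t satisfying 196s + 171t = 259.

Since gcd(196, 171) = 1, every integer is an integer combination of 196 and 171.
Dividing repeatedly: 196 = 1·171 + 25, 171 = 6·25 + 21, 25 = 1·21 + 4, 21 = 5·4 + 1, 4 = 4·1 + 0.
Unwinding: 1 = 21 − 5·4 = 21 − 5·(25 − 1·21) = −5·25 + 6·21 = −5·25 + 6·(171 − 6·25) = 6·171 − 41·25 = 6·171 − 41·(196 − 1·171) = −41·196 + 47·171, i.e. 196·(-41) + 171·47 = 1.
Multiplying through by 259: s = (-41)·259 = -10619, t = 47·259 = 12173 is a solution.
Adding 63·171 to s and subtracting 63·196 from t gives the tidier solution (154, -175).
Check: 196·154 + 171·(-175) = 30184 − 29925 = 259. ✓

s = 154, t = -175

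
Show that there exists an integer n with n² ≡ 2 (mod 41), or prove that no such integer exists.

n = 17

n = 17 works: 17² = 289, and 289 − 2 = 287 = 7·41.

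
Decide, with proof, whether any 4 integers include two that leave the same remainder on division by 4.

Consider the 4 integers 17, 18, 19, 20. They lie in distinct residue classes modulo 4, since 4 ≤ 4.
So no two of them leave the same remainder on division by 4; the claim fails for this set.

No, the set {17, 18, 19, 20} is a counterexample.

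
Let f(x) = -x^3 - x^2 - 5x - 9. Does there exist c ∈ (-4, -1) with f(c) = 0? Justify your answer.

Yes, such a c exists.

f(-4) = 59 and f(-1) = -4, which have opposite signs.
Since f is a polynomial it is continuous on [-4, -1].
By the Intermediate Value Theorem f must vanish at some point of (-4, -1).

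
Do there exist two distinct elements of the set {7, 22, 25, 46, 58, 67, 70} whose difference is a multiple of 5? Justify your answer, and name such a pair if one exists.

The pair (7, 22) works.

Reduce each element mod 5: 7↦2, 22↦2, 25↦0, 46↦1, 58↦3, 67↦2, 70↦0. The residue 2 repeats (at 7 and 22), and 22 − 7 = 15 = 3·5.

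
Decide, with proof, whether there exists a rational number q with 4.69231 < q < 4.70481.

Scale by 10: the interval becomes (46.92310, 47.04810), which contains the integer 47.
So q = 47/10 works: it is a ratio of integers, and dividing 10·4.69231 < 47 < 10·4.70481 through by 10 gives 4.69231 < 47/10 < 4.70481.

q = 47/10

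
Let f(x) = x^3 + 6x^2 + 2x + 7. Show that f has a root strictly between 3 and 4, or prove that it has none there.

f has no root in that interval.

f(3) = 94 and f(4) = 175, both positive, so a sign-change argument is unavailable; we show f keeps this sign on the whole interval.
Substitute x = 3 + u, where 0 < u < 1 on the interval. Expanding, f(3 + u) = u^3 + 15u^2 + 65u + 94.
The nonzero coefficients here are all positive, so for u > 0 every term is positive (or zero), and the constant term 94 is strictly positive.
So f is strictly positive on (3, 4); no root exists in the interval.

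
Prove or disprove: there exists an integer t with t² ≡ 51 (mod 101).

No such integer exists.

101 is prime, so by Euler's criterion 51 is a square mod 101 iff 51^((101−1)/2) = 51^50 ≡ 1 (mod 101).
Repeated squaring mod 101: 51^2 = 2601 ≡ 76; 51^4 ≡ 76² = 5776 ≡ 19; 51^8 ≡ 19² = 361 ≡ 58; 51^16 ≡ 58² = 3364 ≡ 31; 51^32 ≡ 31² = 961 ≡ 52.
Since 50 = 32 + 16 + 2, 51^50 ≡ 52 · 31 · 76; multiplying out mod 101: 52·31 = 1612 ≡ 97, then 97·76 = 7372 ≡ 100. Thus 51^50 ≡ 100 ≡ −1 (mod 101).
By Euler's criterion 51 is a quadratic non-residue mod 101: no t satisfies t² ≡ 51 (mod 101).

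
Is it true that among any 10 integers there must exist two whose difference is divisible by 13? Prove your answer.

No, the set {5, 6, 7, 8, 9, 10, 11, 12, 13, 14} is a counterexample.

Try 10 consecutive integers, 5, 6, …, 14. Their remainders mod 13 are 5, 6, 7, 8, 9, 10, 11, 12, 0, 1 — pairwise different, as any 10 ≤ 13 consecutive integers have distinct residues.
No two share a residue, so no pair has difference divisible by 13; the claim fails for this set.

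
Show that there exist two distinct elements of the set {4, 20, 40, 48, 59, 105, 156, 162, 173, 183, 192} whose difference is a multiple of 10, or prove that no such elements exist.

20 and 40 are such a pair.

Reduce each element mod 10: 4↦4, 20↦0, 40↦0, 48↦8, 59↦9, 105↦5, 156↦6, 162↦2, 173↦3, 183↦3, 192↦2. The residue 0 repeats (at 20 and 40), and 40 − 20 = 20 = 2·10.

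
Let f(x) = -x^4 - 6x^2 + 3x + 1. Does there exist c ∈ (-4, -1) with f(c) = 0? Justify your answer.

f has no root in that interval.

f(-4) = -363 and f(-1) = -9, both negative, so a sign-change argument is unavailable; we show f keeps this sign on the whole interval.
Substitute x = -1 − u, where 0 < u < 3 on the interval. Expanding, f(-1 − u) = -u^4 - 4u^3 - 12u^2 - 19u - 9.
All 5 nonzero coefficients of this polynomial in u are negative; hence for u > 0 the value is a sum of negative terms (the constant -9 among them).
Therefore f(x) < 0 throughout (-4, -1), and f has no zero there.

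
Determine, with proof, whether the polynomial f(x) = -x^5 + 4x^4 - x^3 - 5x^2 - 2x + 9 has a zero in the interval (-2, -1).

The endpoint values f(-2) = 97 and f(-1) = 12 are both positive. Claim: f(x) > 0 for every x in (-2, -1).
Substitute x = -1 − u, where 0 < u < 1 on the interval. Expanding, f(-1 − u) = u^5 + 9u^4 + 27u^3 + 32u^2 + 16u + 12.
All 6 nonzero coefficients of this polynomial in u are positive; hence for u > 0 the value is a sum of positive terms (the constant 12 among them).
So f is strictly positive on (-2, -1); no root exists in the interval.

No.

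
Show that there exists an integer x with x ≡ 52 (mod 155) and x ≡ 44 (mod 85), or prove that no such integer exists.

gcd(155, 85) = 5. If x ≡ 52 (mod 155) and x ≡ 44 (mod 85), then x ≡ 52 (mod 5) and x ≡ 44 (mod 5).
These are incompatible: 52 − 44 = 8 is not divisible by 5.
Hence the system has no solution.

There is no such integer.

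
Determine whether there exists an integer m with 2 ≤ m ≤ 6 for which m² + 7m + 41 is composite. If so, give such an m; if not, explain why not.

m = 4

At m = 4: 4² + 7·4 + 41 = 85 = 5·17, which is composite.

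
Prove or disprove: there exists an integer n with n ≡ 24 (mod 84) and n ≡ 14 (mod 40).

gcd(84, 40) = 4. If n ≡ 24 (mod 84) and n ≡ 14 (mod 40), then n ≡ 24 (mod 4) and n ≡ 14 (mod 4).
These are incompatible: 24 − 14 = 10 is not divisible by 4.
Therefore no such n exists.

No, no such integer exists.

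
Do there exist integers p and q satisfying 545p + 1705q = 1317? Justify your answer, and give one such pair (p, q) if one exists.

No, no such integers exist.

gcd(545, 1705) = 5, so every integer of the form 545p + 1705q is a multiple of 5.
However 1317 leaves remainder 2 on division by 5.
So the equation is unsolvable over ℤ.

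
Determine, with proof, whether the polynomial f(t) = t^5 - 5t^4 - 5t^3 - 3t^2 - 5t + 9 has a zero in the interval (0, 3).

f(0) = 9 and f(3) = -330, which have opposite signs.
Since f is a polynomial it is continuous on [0, 3].
By the Intermediate Value Theorem f must vanish at some point of (0, 3).

Yes, f has a root in the interval.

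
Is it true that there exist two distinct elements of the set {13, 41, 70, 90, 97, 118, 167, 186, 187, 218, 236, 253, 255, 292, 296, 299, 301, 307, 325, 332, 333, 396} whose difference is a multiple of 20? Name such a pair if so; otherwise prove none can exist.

13 mod 20 = 13 and 253 mod 20 = 13, so 253 − 13 = 240 = 12·20.

The pair (13, 253) works.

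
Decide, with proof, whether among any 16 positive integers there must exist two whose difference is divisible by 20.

Take the 16 consecutive integers 64, 65, …, 79: their residues mod 20 are all distinct because 16 ≤ 20.
No two share a residue, so no pair has difference divisible by 20; the claim fails for this set.

No; for instance {64, 65, 66, 67, 68, 69, 70, 71, 72, 73, 74, 75, 76, 77, 78, 79} is a counterexample.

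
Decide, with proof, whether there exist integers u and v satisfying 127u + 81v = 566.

u = 44, v = -62

Since gcd(127, 81) = 1, every integer is an integer combination of 127 and 81.
Euclidean algorithm: 127 = 1·81 + 46, 81 = 1·46 + 35, 46 = 1·35 + 11, 35 = 3·11 + 2, 11 = 5·2 + 1, 2 = 2·1 + 0.
Back-substituting, 1 = 11 − 5·2 = 11 − 5·(35 − 3·11) = −5·35 + 16·11 = −5·35 + 16·(46 − 1·35) = 16·46 − 21·35 = 16·46 − 21·(81 − 1·46) = −21·81 + 37·46 = −21·81 + 37·(127 − 1·81) = 37·127 − 58·81; that is, 127·37 + 81·(-58) = 1.
Multiplying through by 566: u = 37·566 = 20942, v = (-58)·566 = -32828 is a solution.
Subtracting 258·81 from u and adding 258·127 to v gives the tidier solution (44, -62).
Check: 127·44 + 81·(-62) = 5588 − 5022 = 566. ✓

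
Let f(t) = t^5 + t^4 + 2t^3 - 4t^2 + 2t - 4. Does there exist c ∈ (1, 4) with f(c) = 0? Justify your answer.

f(1) = -2 and f(4) = 1348, which have opposite signs.
Since f is a polynomial it is continuous on [1, 4].
The Intermediate Value Theorem then guarantees some c ∈ (1, 4) with f(c) = 0.

Yes, f has a root in the interval.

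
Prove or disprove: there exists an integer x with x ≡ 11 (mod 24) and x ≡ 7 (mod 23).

The moduli 24 and 23 are coprime, so by the Chinese Remainder Theorem a unique solution modulo 552 exists.
Any solution of the first congruence is x = 11 + 24t; substituting into the second, 24t ≡ 7 − 11 ≡ 19 (mod 23).
24 ≡ 1 (mod 23), so this reads 1t ≡ 19 (mod 23). So t ≡ 19 (mod 23).
With t = 19: x = 11 + 24·19 = 467.
Check: 467 mod 24 = 11, 467 mod 23 = 7. ✓

x = 467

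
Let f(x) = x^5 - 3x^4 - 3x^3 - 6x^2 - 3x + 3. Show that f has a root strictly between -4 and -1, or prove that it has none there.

No such root exists.

f(-4) = -1681 and f(-1) = -1, both negative, so a sign-change argument is unavailable; we show f keeps this sign on the whole interval.
Shift to the endpoint -1: with x = -1 − u (0 < u < 3), one computes f(-1 − u) = -u^5 - 8u^4 - 19u^3 - 25u^2 - 17u - 1.
All 6 nonzero coefficients of this polynomial in u are negative; hence for u > 0 the value is a sum of negative terms (the constant -1 among them).
So f is strictly negative on (-4, -1); no root exists in the interval.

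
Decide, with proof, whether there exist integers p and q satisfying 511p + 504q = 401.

There are no such integers.

Both 511 and 504 are divisible by gcd(511, 504) = 7, hence so is any combination 511p + 504q.
But 401 is not a multiple of 7 (it leaves remainder 2).
Therefore 511p + 504q = 401 has no solution in integers.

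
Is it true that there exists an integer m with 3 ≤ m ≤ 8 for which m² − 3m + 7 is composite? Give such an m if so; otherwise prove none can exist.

m = 7

At m = 7: 7² − 3·7 + 7 = 35 = 5·7, which is composite.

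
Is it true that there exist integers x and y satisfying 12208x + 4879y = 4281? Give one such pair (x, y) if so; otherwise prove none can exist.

gcd(12208, 4879) = 7, so every integer of the form 12208x + 4879y is a multiple of 7.
But 4281 is not a multiple of 7 (it leaves remainder 4).
Therefore 12208x + 4879y = 4281 has no solution in integers.

No such integers exist.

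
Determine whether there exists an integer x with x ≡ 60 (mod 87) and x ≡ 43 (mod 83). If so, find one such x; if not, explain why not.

x = 5106

Since 87 and 83 share no common factor, CRT says the pair of congruences has a solution (unique mod 7221).
Any solution of the first congruence is x = 60 + 87t; substituting into the second, 87t ≡ 43 − 60 ≡ 66 (mod 83).
87 ≡ 4 (mod 83), so this reads 4t ≡ 66 (mod 83). Since 4·21 = 84 = 1·83 + 1, the inverse of 4 mod 83 is 21.
Therefore t ≡ 21·66 = 1386 ≡ 58 (mod 83).
With t = 58: x = 60 + 87·58 = 5106.
Verify: 5106 = 58·87 + 60 and 5106 = 61·83 + 43. ✓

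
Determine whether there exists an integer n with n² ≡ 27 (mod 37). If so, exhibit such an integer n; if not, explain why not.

n = 29

n = 29 works: 29² = 841, and 841 − 27 = 814 = 22·37.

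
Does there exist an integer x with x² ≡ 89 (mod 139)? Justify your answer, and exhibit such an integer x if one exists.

x = 28

Take x = 28. Then 28² = 784 = 5·139 + 89, so 28² ≡ 89 (mod 139).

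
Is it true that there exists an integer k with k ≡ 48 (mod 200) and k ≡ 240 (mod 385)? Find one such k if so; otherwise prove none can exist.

No, no such integer exists.

Reduce both congruences modulo 5, which divides 200 and 385: they say k ≡ 48 (mod 5) and k ≡ 240 (mod 5).
But 48 mod 5 = 3 while 240 mod 5 = 0, a contradiction.
Therefore no such k exists.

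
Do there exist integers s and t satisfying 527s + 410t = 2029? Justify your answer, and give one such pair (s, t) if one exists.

527 and 410 are coprime, so 527s + 410t ranges over all of ℤ.
Euclidean algorithm: 527 = 1·410 + 117, 410 = 3·117 + 59, 117 = 1·59 + 58, 59 = 1·58 + 1, 58 = 58·1 + 0.
Unwinding: 1 = 59 − 1·58 = 59 − (117 − 1·59) = −117 + 2·59 = −117 + 2·(410 − 3·117) = 2·410 − 7·117 = 2·410 − 7·(527 − 1·410) = −7·527 + 9·410, i.e. 527·(-7) + 410·9 = 1.
Multiplying through by 2029: s = (-7)·2029 = -14203, t = 9·2029 = 18261 is a solution.
Shifting by a multiple of (410, −527) keeps it a solution: s = -14203 + 35·410 = 147, t = 18261 − 35·527 = -184.
Indeed 527·147 + 410·(-184) = 77469 − 75440 = 2029.

s = 147, t = -184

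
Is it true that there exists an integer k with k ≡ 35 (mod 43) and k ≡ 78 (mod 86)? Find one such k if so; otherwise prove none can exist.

The moduli are not coprime: gcd(43, 86) = 43. Compatibility requires 43 ∣ (78 − 35) = 43, which holds, so solutions exist.
Step through k = 35, 35 + 43, 35 + 2·43, …: the values 35, 78 reduce mod 86 to 35, 78. The value 78 hits 78.
Indeed 78 ≡ 35 (mod 43) and 78 ≡ 78 (mod 86).

k = 78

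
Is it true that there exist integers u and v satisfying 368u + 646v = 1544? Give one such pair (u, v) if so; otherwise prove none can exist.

u = 264, v = -148

Every value of 368u + 646v is a multiple of gcd(368, 646) = 2; since 2 ∣ 1544, solutions exist.
Dividing through by 2 reduces the equation to 184u + 323v = 772.
Run the Euclidean algorithm on 323 and 184: 323 = 1·184 + 139, 184 = 1·139 + 45, 139 = 3·45 + 4, 45 = 11·4 + 1, 4 = 4·1 + 0.
Unwinding: 1 = 45 − 11·4 = 45 − 11·(139 − 3·45) = −11·139 + 34·45 = −11·139 + 34·(184 − 1·139) = 34·184 − 45·139 = 34·184 − 45·(323 − 1·184) = −45·323 + 79·184, i.e. 184·79 + 323·(-45) = 1.
Multiplying through by 772: u = 79·772 = 60988, v = (-45)·772 = -34740 is a solution.
The general solution is u = 60988 + 323k, v = -34740 − 184k; taking k = -188 gives the smaller pair u = 264, v = -148.
Indeed 368·264 + 646·(-148) = 97152 − 95608 = 1544.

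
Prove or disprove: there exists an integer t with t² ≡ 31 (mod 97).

Take t = 82. Then 82² = 6724 = 69·97 + 31, so 82² ≡ 31 (mod 97).

t = 82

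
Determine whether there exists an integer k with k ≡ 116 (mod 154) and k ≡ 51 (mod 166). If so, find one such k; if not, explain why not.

Both moduli are multiples of 2 = gcd(154, 166), so any solution would satisfy k ≡ 116 and k ≡ 51 modulo 2 simultaneously.
These are incompatible: 116 − 51 = 65 is not divisible by 2.
So no integer satisfies both congruences.

No, no such integer exists.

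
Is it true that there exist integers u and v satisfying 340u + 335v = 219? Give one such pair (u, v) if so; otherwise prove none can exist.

Both 340 and 335 are divisible by gcd(340, 335) = 5, hence so is any combination 340u + 335v.
However 219 leaves remainder 4 on division by 5.
So the equation is unsolvable over ℤ.

No, no such integers exist.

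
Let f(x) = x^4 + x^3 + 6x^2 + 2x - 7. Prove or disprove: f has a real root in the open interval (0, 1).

Such a root exists.

f(0) = -7 and f(1) = 3, which have opposite signs.
Since f is a polynomial it is continuous on [0, 1].
By the Intermediate Value Theorem f must vanish at some point of (0, 1).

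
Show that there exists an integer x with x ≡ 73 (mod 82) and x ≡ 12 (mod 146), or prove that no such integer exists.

No, no such integer exists.

Reduce both congruences modulo 2, which divides 82 and 146: they say x ≡ 73 (mod 2) and x ≡ 12 (mod 2).
But 73 mod 2 = 1 while 12 mod 2 = 0, a contradiction.
So no integer satisfies both congruences.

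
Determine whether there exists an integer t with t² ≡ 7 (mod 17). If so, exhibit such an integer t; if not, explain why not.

Since (17 − t)² ≡ t² (mod 17), it suffices to square t = 0, 1, …, 8: the residues are 0, 1, 4, 9, 16, 8, 2, 15, 13.
The set of squares mod 17 is therefore {0, 1, 2, 4, 8, 9, 13, 15, 16}, which does not contain 7.
Therefore t² ≡ 7 (mod 17) has no solution.

No, no such integer exists.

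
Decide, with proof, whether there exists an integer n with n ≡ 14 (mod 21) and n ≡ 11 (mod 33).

n = 77

The moduli are not coprime: gcd(21, 33) = 3. Compatibility requires 3 ∣ (11 − 14) = -3, which holds, so solutions exist.
The integers ≡ 14 (mod 21) are 14, 35, 56, 77, …; their remainders mod 33 are 14, 2, 23, 11, so n = 77 is the first that is ≡ 11 (mod 33).
Verify: 77 = 3·21 + 14 and 77 = 2·33 + 11. ✓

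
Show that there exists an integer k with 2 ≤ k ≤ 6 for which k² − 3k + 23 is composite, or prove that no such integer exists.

k = 2

At k = 2: 2² − 3·2 + 23 = 21 = 3·7, which is composite.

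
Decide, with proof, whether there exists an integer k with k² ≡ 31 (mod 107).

107 is prime, so by Euler's criterion 31 is a square mod 107 iff 31^((107−1)/2) = 31^53 ≡ 1 (mod 107).
Repeated squaring mod 107: 31^2 = 961 ≡ 105; 31^4 ≡ 105² = 11025 ≡ 4; 31^8 ≡ 4² = 16 ≡ 16; 31^16 ≡ 16² = 256 ≡ 42; 31^32 ≡ 42² = 1764 ≡ 52.
Since 53 = 32 + 16 + 4 + 1, 31^53 ≡ 52 · 42 · 4 · 31; multiplying out mod 107: 52·42 = 2184 ≡ 44, then 44·4 = 176 ≡ 69, then 69·31 = 2139 ≡ 106. Thus 31^53 ≡ 106 ≡ −1 (mod 107).
By Euler's criterion 31 is a quadratic non-residue mod 107: no k satisfies k² ≡ 31 (mod 107).

No, no such integer exists.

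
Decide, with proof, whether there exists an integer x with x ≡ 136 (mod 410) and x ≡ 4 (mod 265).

Both moduli are multiples of 5 = gcd(410, 265), so any solution would satisfy x ≡ 136 and x ≡ 4 modulo 5 simultaneously.
But 136 mod 5 = 1 while 4 mod 5 = 4, a contradiction.
Therefore no such x exists.

There is no such integer.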